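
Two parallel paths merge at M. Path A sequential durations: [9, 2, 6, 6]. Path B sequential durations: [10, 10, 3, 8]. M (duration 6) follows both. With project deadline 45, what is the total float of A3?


Forward pass: ES(A3) = sum of predecessors on chain A = 11
EF = ES + duration = 11 + 6 = 17
Backward pass: LF(M) = deadline = 45; LS(M) = 45 - 6 = 39
LF(A3) = LS(M) - sum(successors on chain A) = 39 - 6 = 33
LS = LF - duration = 33 - 6 = 27
Total float = LS - ES = 27 - 11 = 16

16


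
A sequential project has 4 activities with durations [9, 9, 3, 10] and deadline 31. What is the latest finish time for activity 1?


LF(activity 1) = deadline - sum of successor durations
Successors: activities 2 through 4 with durations [9, 3, 10]
Sum of successor durations = 22
LF = 31 - 22 = 9

9


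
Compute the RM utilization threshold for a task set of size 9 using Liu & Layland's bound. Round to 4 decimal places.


Compute 2^(1/9) = 1.0800597389
Subtract 1: 1.0800597389 - 1 = 0.0800597389
Multiply by n: 9 * 0.0800597389 = 0.7205376501
Round to 4 dp: 0.7205

0.7205


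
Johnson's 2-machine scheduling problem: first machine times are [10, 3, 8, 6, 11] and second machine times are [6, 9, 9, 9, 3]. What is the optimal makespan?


Apply Johnson's rule:
  Group 1 (a <= b): [(2, 3, 9), (4, 6, 9), (3, 8, 9)]
  Group 2 (a > b): [(1, 10, 6), (5, 11, 3)]
Optimal job order: [2, 4, 3, 1, 5]
Schedule:
  Job 2: M1 done at 3, M2 done at 12
  Job 4: M1 done at 9, M2 done at 21
  Job 3: M1 done at 17, M2 done at 30
  Job 1: M1 done at 27, M2 done at 36
  Job 5: M1 done at 38, M2 done at 41
Makespan = 41

41


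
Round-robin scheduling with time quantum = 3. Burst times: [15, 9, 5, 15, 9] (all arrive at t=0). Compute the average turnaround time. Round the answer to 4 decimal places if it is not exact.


Time quantum = 3
Execution trace:
  J1 runs 3 units, time = 3
  J2 runs 3 units, time = 6
  J3 runs 3 units, time = 9
  J4 runs 3 units, time = 12
  J5 runs 3 units, time = 15
  J1 runs 3 units, time = 18
  J2 runs 3 units, time = 21
  J3 runs 2 units, time = 23
  J4 runs 3 units, time = 26
  J5 runs 3 units, time = 29
  J1 runs 3 units, time = 32
  J2 runs 3 units, time = 35
  J4 runs 3 units, time = 38
  J5 runs 3 units, time = 41
  J1 runs 3 units, time = 44
  J4 runs 3 units, time = 47
  J1 runs 3 units, time = 50
  J4 runs 3 units, time = 53
Finish times: [50, 35, 23, 53, 41]
Average turnaround = 202/5 = 40.4

40.4


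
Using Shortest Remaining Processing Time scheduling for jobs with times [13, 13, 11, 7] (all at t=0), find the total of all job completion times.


Since all jobs arrive at t=0, SRPT equals SPT ordering.
SPT order: [7, 11, 13, 13]
Completion times:
  Job 1: p=7, C=7
  Job 2: p=11, C=18
  Job 3: p=13, C=31
  Job 4: p=13, C=44
Total completion time = 7 + 18 + 31 + 44 = 100

100


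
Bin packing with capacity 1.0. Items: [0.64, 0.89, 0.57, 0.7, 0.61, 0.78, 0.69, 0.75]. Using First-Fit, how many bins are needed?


Place items sequentially using First-Fit:
  Item 0.64 -> new Bin 1
  Item 0.89 -> new Bin 2
  Item 0.57 -> new Bin 3
  Item 0.7 -> new Bin 4
  Item 0.61 -> new Bin 5
  Item 0.78 -> new Bin 6
  Item 0.69 -> new Bin 7
  Item 0.75 -> new Bin 8
Total bins used = 8

8


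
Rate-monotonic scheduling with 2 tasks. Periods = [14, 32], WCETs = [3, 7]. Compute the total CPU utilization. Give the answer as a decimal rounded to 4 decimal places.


Compute individual utilizations (exact fractions):
  Task 1: C/T = 3/14 (approx. 0.2143)
  Task 2: C/T = 7/32 (approx. 0.2188)
Total utilization U = 3/14 + 7/32 = 97/224
Rounded to 4 decimal places: U = 0.4330
RM (Liu & Layland) bound for 2 tasks = 0.828427; compare with U = 97/224 (approx. 0.433036)
U <= bound, so schedulable by RM sufficient condition.

0.4330


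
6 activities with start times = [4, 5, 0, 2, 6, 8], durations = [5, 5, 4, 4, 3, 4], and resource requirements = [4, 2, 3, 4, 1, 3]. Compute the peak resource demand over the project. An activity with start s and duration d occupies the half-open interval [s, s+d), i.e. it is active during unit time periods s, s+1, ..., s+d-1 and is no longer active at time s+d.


Each activity i is active on [start_i, start_i + duration_i).
Compute total resource usage per time slot:
  t=0: active resources = [3], total = 3
  t=1: active resources = [3], total = 3
  t=2: active resources = [3, 4], total = 7
  t=3: active resources = [3, 4], total = 7
  t=4: active resources = [4, 4], total = 8
  t=5: active resources = [4, 2, 4], total = 10
  t=6: active resources = [4, 2, 1], total = 7
  t=7: active resources = [4, 2, 1], total = 7
  t=8: active resources = [4, 2, 1, 3], total = 10
  t=9: active resources = [2, 3], total = 5
  t=10: active resources = [3], total = 3
  t=11: active resources = [3], total = 3
Peak resource demand = 10

10


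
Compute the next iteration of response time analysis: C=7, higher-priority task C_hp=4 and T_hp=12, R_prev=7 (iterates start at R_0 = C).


R_next = C + ceil(R_prev / T_hp) * C_hp
ceil(7 / 12) = ceil(0.5833) = 1
Interference = 1 * 4 = 4
R_next = 7 + 4 = 11

11


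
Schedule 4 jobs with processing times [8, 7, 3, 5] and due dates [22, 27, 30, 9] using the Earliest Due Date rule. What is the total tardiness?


Sort by due date (EDD order): [(5, 9), (8, 22), (7, 27), (3, 30)]
Compute completion times and tardiness:
  Job 1: p=5, d=9, C=5, tardiness=max(0,5-9)=0
  Job 2: p=8, d=22, C=13, tardiness=max(0,13-22)=0
  Job 3: p=7, d=27, C=20, tardiness=max(0,20-27)=0
  Job 4: p=3, d=30, C=23, tardiness=max(0,23-30)=0
Total tardiness = 0

0


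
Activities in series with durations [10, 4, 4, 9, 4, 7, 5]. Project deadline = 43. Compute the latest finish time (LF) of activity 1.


LF(activity 1) = deadline - sum of successor durations
Successors: activities 2 through 7 with durations [4, 4, 9, 4, 7, 5]
Sum of successor durations = 33
LF = 43 - 33 = 10

10


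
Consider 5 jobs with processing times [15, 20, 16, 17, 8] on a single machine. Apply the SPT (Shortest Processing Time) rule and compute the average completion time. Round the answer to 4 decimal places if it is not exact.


Sort jobs by processing time (SPT order): [8, 15, 16, 17, 20]
Compute completion times sequentially:
  Job 1: processing = 8, completes at 8
  Job 2: processing = 15, completes at 23
  Job 3: processing = 16, completes at 39
  Job 4: processing = 17, completes at 56
  Job 5: processing = 20, completes at 76
Sum of completion times = 202
Average completion time = 202/5 = 40.4

40.4


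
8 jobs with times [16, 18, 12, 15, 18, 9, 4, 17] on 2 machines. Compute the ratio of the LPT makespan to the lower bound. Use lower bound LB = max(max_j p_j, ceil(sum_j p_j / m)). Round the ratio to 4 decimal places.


LPT order: [18, 18, 17, 16, 15, 12, 9, 4]
Machine loads after assignment: [56, 53]
LPT makespan = 56
Lower bound = max(max_job, ceil(total/2)) = max(18, 55) = 55
Ratio = 56 / 55 = 1.0182

1.0182


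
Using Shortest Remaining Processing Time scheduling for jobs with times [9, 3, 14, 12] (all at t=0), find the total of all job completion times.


Since all jobs arrive at t=0, SRPT equals SPT ordering.
SPT order: [3, 9, 12, 14]
Completion times:
  Job 1: p=3, C=3
  Job 2: p=9, C=12
  Job 3: p=12, C=24
  Job 4: p=14, C=38
Total completion time = 3 + 12 + 24 + 38 = 77

77


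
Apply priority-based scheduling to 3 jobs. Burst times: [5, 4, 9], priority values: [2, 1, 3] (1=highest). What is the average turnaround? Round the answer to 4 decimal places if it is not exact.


Sort by priority (ascending = highest first):
Order: [(1, 4), (2, 5), (3, 9)]
Completion times:
  Priority 1, burst=4, C=4
  Priority 2, burst=5, C=9
  Priority 3, burst=9, C=18
Average turnaround = 31/3 = 10.3333

10.3333


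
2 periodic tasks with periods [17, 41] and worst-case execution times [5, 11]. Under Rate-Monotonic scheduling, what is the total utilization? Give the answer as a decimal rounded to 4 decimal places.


Compute individual utilizations (exact fractions):
  Task 1: C/T = 5/17 (approx. 0.2941)
  Task 2: C/T = 11/41 (approx. 0.2683)
Total utilization U = 5/17 + 11/41 = 392/697
Rounded to 4 decimal places: U = 0.5624
RM (Liu & Layland) bound for 2 tasks = 0.828427; compare with U = 392/697 (approx. 0.562410)
U <= bound, so schedulable by RM sufficient condition.

0.5624


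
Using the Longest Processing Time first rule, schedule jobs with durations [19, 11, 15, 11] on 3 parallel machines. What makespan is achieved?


Sort jobs in decreasing order (LPT): [19, 15, 11, 11]
Assign each job to the least loaded machine:
  Machine 1: jobs [19], load = 19
  Machine 2: jobs [15], load = 15
  Machine 3: jobs [11, 11], load = 22
Makespan = max load = 22

22


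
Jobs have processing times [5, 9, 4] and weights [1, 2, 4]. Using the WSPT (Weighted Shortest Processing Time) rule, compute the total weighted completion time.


Compute p/w ratios and sort ascending (WSPT): [(4, 4), (9, 2), (5, 1)]
Compute weighted completion times:
  Job (p=4,w=4): C=4, w*C=4*4=16
  Job (p=9,w=2): C=13, w*C=2*13=26
  Job (p=5,w=1): C=18, w*C=1*18=18
Total weighted completion time = 60

60


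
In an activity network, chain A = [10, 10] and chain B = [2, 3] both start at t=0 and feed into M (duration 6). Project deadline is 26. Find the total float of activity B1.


Forward pass: ES(B1) = sum of predecessors on chain B = 0
EF = ES + duration = 0 + 2 = 2
Backward pass: LF(M) = deadline = 26; LS(M) = 26 - 6 = 20
LF(B1) = LS(M) - sum(successors on chain B) = 20 - 3 = 17
LS = LF - duration = 17 - 2 = 15
Total float = LS - ES = 15 - 0 = 15

15


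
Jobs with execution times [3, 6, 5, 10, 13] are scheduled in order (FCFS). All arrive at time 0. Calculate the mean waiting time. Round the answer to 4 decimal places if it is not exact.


FCFS order (as given): [3, 6, 5, 10, 13]
Waiting times:
  Job 1: wait = 0
  Job 2: wait = 3
  Job 3: wait = 9
  Job 4: wait = 14
  Job 5: wait = 24
Sum of waiting times = 50
Average waiting time = 50/5 = 10.0

10.0


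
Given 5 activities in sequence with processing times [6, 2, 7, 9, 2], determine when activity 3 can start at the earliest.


Activity 3 starts after activities 1 through 2 complete.
Predecessor durations: [6, 2]
ES = 6 + 2 = 8

8


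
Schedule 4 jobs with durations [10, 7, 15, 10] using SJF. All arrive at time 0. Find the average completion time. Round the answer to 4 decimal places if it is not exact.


SJF order (ascending): [7, 10, 10, 15]
Completion times:
  Job 1: burst=7, C=7
  Job 2: burst=10, C=17
  Job 3: burst=10, C=27
  Job 4: burst=15, C=42
Average completion = 93/4 = 23.25

23.25


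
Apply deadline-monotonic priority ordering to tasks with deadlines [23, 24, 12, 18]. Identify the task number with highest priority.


Sort tasks by relative deadline (ascending):
  Task 3: deadline = 12
  Task 4: deadline = 18
  Task 1: deadline = 23
  Task 2: deadline = 24
Priority order (highest first): [3, 4, 1, 2]
Highest priority task = 3

3


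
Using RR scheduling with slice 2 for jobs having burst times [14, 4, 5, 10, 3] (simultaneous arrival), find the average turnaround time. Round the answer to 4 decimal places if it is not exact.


Time quantum = 2
Execution trace:
  J1 runs 2 units, time = 2
  J2 runs 2 units, time = 4
  J3 runs 2 units, time = 6
  J4 runs 2 units, time = 8
  J5 runs 2 units, time = 10
  J1 runs 2 units, time = 12
  J2 runs 2 units, time = 14
  J3 runs 2 units, time = 16
  J4 runs 2 units, time = 18
  J5 runs 1 units, time = 19
  J1 runs 2 units, time = 21
  J3 runs 1 units, time = 22
  J4 runs 2 units, time = 24
  J1 runs 2 units, time = 26
  J4 runs 2 units, time = 28
  J1 runs 2 units, time = 30
  J4 runs 2 units, time = 32
  J1 runs 2 units, time = 34
  J1 runs 2 units, time = 36
Finish times: [36, 14, 22, 32, 19]
Average turnaround = 123/5 = 24.6

24.6


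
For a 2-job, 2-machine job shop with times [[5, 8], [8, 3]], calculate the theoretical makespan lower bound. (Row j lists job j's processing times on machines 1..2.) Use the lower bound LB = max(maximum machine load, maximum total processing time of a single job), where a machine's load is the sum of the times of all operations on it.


Machine loads:
  Machine 1: 5 + 8 = 13
  Machine 2: 8 + 3 = 11
Max machine load = 13
Job totals:
  Job 1: 13
  Job 2: 11
Max job total = 13
Lower bound = max(13, 13) = 13

13


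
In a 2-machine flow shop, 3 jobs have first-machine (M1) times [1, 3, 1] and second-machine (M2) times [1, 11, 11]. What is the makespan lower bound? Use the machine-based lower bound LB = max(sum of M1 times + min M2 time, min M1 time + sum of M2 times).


LB1 = sum(M1 times) + min(M2 times) = 5 + 1 = 6
LB2 = min(M1 times) + sum(M2 times) = 1 + 23 = 24
Lower bound = max(LB1, LB2) = max(6, 24) = 24

24


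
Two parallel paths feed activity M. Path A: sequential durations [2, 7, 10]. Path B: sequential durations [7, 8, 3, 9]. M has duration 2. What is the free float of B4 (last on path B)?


ES(B4) = sum of predecessors on chain B = 18
EF(B4) = ES + duration = 18 + 9 = 27
Successor of B4 is M. ES(M) = max(sum(A), sum(B)) = max(19, 27) = 27
Free float = ES(successor) - EF(current) = 27 - 27 = 0

0


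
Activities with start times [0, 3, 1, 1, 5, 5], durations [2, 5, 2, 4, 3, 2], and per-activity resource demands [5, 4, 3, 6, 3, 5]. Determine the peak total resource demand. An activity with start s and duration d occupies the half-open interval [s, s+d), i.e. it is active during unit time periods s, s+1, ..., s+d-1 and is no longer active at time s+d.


Each activity i is active on [start_i, start_i + duration_i).
Compute total resource usage per time slot:
  t=0: active resources = [5], total = 5
  t=1: active resources = [5, 3, 6], total = 14
  t=2: active resources = [3, 6], total = 9
  t=3: active resources = [4, 6], total = 10
  t=4: active resources = [4, 6], total = 10
  t=5: active resources = [4, 3, 5], total = 12
  t=6: active resources = [4, 3, 5], total = 12
  t=7: active resources = [4, 3], total = 7
Peak resource demand = 14

14


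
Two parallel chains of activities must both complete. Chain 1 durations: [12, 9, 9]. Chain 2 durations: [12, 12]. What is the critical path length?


Path A total = 12 + 9 + 9 = 30
Path B total = 12 + 12 = 24
Critical path = longest path = max(30, 24) = 30

30


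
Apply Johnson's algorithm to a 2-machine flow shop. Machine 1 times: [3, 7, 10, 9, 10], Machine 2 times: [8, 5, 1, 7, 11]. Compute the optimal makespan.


Apply Johnson's rule:
  Group 1 (a <= b): [(1, 3, 8), (5, 10, 11)]
  Group 2 (a > b): [(4, 9, 7), (2, 7, 5), (3, 10, 1)]
Optimal job order: [1, 5, 4, 2, 3]
Schedule:
  Job 1: M1 done at 3, M2 done at 11
  Job 5: M1 done at 13, M2 done at 24
  Job 4: M1 done at 22, M2 done at 31
  Job 2: M1 done at 29, M2 done at 36
  Job 3: M1 done at 39, M2 done at 40
Makespan = 40

40


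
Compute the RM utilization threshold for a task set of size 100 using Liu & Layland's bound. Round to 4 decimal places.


Compute 2^(1/100) = 1.0069555501
Subtract 1: 1.0069555501 - 1 = 0.0069555501
Multiply by n: 100 * 0.0069555501 = 0.6955550100
Round to 4 dp: 0.6956

0.6956


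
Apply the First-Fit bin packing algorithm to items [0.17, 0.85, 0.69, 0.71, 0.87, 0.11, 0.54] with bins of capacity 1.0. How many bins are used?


Place items sequentially using First-Fit:
  Item 0.17 -> new Bin 1
  Item 0.85 -> new Bin 2
  Item 0.69 -> Bin 1 (now 0.86)
  Item 0.71 -> new Bin 3
  Item 0.87 -> new Bin 4
  Item 0.11 -> Bin 1 (now 0.97)
  Item 0.54 -> new Bin 5
Total bins used = 5

5


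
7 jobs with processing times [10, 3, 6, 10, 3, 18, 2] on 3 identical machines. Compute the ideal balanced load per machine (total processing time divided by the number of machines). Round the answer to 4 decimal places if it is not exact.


Total processing time = 10 + 3 + 6 + 10 + 3 + 18 + 2 = 52
Number of machines = 3
Ideal balanced load = 52 / 3 = 17.3333

17.3333


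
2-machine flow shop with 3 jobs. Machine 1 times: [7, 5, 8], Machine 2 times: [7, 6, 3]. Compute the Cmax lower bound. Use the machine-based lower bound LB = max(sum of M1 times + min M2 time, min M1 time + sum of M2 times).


LB1 = sum(M1 times) + min(M2 times) = 20 + 3 = 23
LB2 = min(M1 times) + sum(M2 times) = 5 + 16 = 21
Lower bound = max(LB1, LB2) = max(23, 21) = 23

23


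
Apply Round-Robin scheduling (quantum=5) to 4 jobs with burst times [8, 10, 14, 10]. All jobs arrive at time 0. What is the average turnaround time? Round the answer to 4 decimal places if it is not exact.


Time quantum = 5
Execution trace:
  J1 runs 5 units, time = 5
  J2 runs 5 units, time = 10
  J3 runs 5 units, time = 15
  J4 runs 5 units, time = 20
  J1 runs 3 units, time = 23
  J2 runs 5 units, time = 28
  J3 runs 5 units, time = 33
  J4 runs 5 units, time = 38
  J3 runs 4 units, time = 42
Finish times: [23, 28, 42, 38]
Average turnaround = 131/4 = 32.75

32.75


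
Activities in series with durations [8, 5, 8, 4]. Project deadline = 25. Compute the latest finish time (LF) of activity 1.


LF(activity 1) = deadline - sum of successor durations
Successors: activities 2 through 4 with durations [5, 8, 4]
Sum of successor durations = 17
LF = 25 - 17 = 8

8


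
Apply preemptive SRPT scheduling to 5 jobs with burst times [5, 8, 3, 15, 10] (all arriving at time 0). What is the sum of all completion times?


Since all jobs arrive at t=0, SRPT equals SPT ordering.
SPT order: [3, 5, 8, 10, 15]
Completion times:
  Job 1: p=3, C=3
  Job 2: p=5, C=8
  Job 3: p=8, C=16
  Job 4: p=10, C=26
  Job 5: p=15, C=41
Total completion time = 3 + 8 + 16 + 26 + 41 = 94

94


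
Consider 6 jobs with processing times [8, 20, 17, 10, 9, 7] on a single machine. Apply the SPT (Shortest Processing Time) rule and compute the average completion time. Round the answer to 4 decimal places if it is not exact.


Sort jobs by processing time (SPT order): [7, 8, 9, 10, 17, 20]
Compute completion times sequentially:
  Job 1: processing = 7, completes at 7
  Job 2: processing = 8, completes at 15
  Job 3: processing = 9, completes at 24
  Job 4: processing = 10, completes at 34
  Job 5: processing = 17, completes at 51
  Job 6: processing = 20, completes at 71
Sum of completion times = 202
Average completion time = 202/6 = 33.6667

33.6667


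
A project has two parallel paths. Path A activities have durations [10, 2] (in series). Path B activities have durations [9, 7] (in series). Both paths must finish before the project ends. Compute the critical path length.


Path A total = 10 + 2 = 12
Path B total = 9 + 7 = 16
Critical path = longest path = max(12, 16) = 16

16


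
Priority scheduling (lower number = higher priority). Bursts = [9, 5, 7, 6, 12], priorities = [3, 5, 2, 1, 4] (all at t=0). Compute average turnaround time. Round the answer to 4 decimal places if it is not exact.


Sort by priority (ascending = highest first):
Order: [(1, 6), (2, 7), (3, 9), (4, 12), (5, 5)]
Completion times:
  Priority 1, burst=6, C=6
  Priority 2, burst=7, C=13
  Priority 3, burst=9, C=22
  Priority 4, burst=12, C=34
  Priority 5, burst=5, C=39
Average turnaround = 114/5 = 22.8

22.8


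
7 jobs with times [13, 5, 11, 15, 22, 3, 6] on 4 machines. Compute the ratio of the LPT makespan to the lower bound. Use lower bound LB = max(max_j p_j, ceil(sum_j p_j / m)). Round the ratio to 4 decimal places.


LPT order: [22, 15, 13, 11, 6, 5, 3]
Machine loads after assignment: [22, 18, 18, 17]
LPT makespan = 22
Lower bound = max(max_job, ceil(total/4)) = max(22, 19) = 22
Ratio = 22 / 22 = 1.0

1.0


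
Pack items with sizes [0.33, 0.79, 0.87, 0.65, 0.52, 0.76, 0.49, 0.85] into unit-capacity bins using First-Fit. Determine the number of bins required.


Place items sequentially using First-Fit:
  Item 0.33 -> new Bin 1
  Item 0.79 -> new Bin 2
  Item 0.87 -> new Bin 3
  Item 0.65 -> Bin 1 (now 0.98)
  Item 0.52 -> new Bin 4
  Item 0.76 -> new Bin 5
  Item 0.49 -> new Bin 6
  Item 0.85 -> new Bin 7
Total bins used = 7

7


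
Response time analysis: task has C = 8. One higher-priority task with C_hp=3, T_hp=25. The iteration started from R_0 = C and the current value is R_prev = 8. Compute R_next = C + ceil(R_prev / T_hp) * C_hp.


R_next = C + ceil(R_prev / T_hp) * C_hp
ceil(8 / 25) = ceil(0.32) = 1
Interference = 1 * 3 = 3
R_next = 8 + 3 = 11

11


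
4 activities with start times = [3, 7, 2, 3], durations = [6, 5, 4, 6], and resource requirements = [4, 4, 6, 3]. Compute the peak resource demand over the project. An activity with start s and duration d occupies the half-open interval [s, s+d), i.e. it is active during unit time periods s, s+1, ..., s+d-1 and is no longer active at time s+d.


Each activity i is active on [start_i, start_i + duration_i).
Compute total resource usage per time slot:
  t=0: active resources = [], total = 0
  t=1: active resources = [], total = 0
  t=2: active resources = [6], total = 6
  t=3: active resources = [4, 6, 3], total = 13
  t=4: active resources = [4, 6, 3], total = 13
  t=5: active resources = [4, 6, 3], total = 13
  t=6: active resources = [4, 3], total = 7
  t=7: active resources = [4, 4, 3], total = 11
  t=8: active resources = [4, 4, 3], total = 11
  t=9: active resources = [4], total = 4
  t=10: active resources = [4], total = 4
  t=11: active resources = [4], total = 4
Peak resource demand = 13

13


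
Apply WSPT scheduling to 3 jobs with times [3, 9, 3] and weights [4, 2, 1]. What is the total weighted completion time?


Compute p/w ratios and sort ascending (WSPT): [(3, 4), (3, 1), (9, 2)]
Compute weighted completion times:
  Job (p=3,w=4): C=3, w*C=4*3=12
  Job (p=3,w=1): C=6, w*C=1*6=6
  Job (p=9,w=2): C=15, w*C=2*15=30
Total weighted completion time = 48

48


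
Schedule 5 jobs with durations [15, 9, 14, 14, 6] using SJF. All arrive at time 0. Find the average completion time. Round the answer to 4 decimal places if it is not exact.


SJF order (ascending): [6, 9, 14, 14, 15]
Completion times:
  Job 1: burst=6, C=6
  Job 2: burst=9, C=15
  Job 3: burst=14, C=29
  Job 4: burst=14, C=43
  Job 5: burst=15, C=58
Average completion = 151/5 = 30.2

30.2


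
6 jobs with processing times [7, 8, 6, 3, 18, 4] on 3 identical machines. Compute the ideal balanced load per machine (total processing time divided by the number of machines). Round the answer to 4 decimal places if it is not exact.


Total processing time = 7 + 8 + 6 + 3 + 18 + 4 = 46
Number of machines = 3
Ideal balanced load = 46 / 3 = 15.3333

15.3333


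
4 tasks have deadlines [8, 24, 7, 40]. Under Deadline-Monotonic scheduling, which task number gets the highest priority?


Sort tasks by relative deadline (ascending):
  Task 3: deadline = 7
  Task 1: deadline = 8
  Task 2: deadline = 24
  Task 4: deadline = 40
Priority order (highest first): [3, 1, 2, 4]
Highest priority task = 3

3


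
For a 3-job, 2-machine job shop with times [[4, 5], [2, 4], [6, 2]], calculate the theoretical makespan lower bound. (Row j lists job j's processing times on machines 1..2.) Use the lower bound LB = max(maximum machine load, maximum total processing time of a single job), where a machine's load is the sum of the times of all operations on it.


Machine loads:
  Machine 1: 4 + 2 + 6 = 12
  Machine 2: 5 + 4 + 2 = 11
Max machine load = 12
Job totals:
  Job 1: 9
  Job 2: 6
  Job 3: 8
Max job total = 9
Lower bound = max(12, 9) = 12

12


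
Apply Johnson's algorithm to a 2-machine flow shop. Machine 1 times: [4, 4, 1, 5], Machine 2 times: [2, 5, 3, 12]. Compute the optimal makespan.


Apply Johnson's rule:
  Group 1 (a <= b): [(3, 1, 3), (2, 4, 5), (4, 5, 12)]
  Group 2 (a > b): [(1, 4, 2)]
Optimal job order: [3, 2, 4, 1]
Schedule:
  Job 3: M1 done at 1, M2 done at 4
  Job 2: M1 done at 5, M2 done at 10
  Job 4: M1 done at 10, M2 done at 22
  Job 1: M1 done at 14, M2 done at 24
Makespan = 24

24


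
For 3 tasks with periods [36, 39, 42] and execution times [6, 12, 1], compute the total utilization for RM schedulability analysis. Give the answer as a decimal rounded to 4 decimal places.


Compute individual utilizations (exact fractions):
  Task 1: C/T = 6/36 = 1/6 (approx. 0.1667)
  Task 2: C/T = 12/39 = 4/13 (approx. 0.3077)
  Task 3: C/T = 1/42 (approx. 0.0238)
Total utilization U = 1/6 + 4/13 + 1/42 = 136/273
Rounded to 4 decimal places: U = 0.4982
RM (Liu & Layland) bound for 3 tasks = 0.779763; compare with U = 136/273 (approx. 0.498168)
U <= bound, so schedulable by RM sufficient condition.

0.4982


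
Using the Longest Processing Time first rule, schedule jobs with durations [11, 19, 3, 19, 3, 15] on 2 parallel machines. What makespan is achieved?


Sort jobs in decreasing order (LPT): [19, 19, 15, 11, 3, 3]
Assign each job to the least loaded machine:
  Machine 1: jobs [19, 15], load = 34
  Machine 2: jobs [19, 11, 3, 3], load = 36
Makespan = max load = 36

36


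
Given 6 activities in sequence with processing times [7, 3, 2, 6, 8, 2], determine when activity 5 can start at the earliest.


Activity 5 starts after activities 1 through 4 complete.
Predecessor durations: [7, 3, 2, 6]
ES = 7 + 3 + 2 + 6 = 18

18


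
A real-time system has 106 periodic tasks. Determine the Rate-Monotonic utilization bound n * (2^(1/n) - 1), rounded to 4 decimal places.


Compute 2^(1/106) = 1.0065605511
Subtract 1: 1.0065605511 - 1 = 0.0065605511
Multiply by n: 106 * 0.0065605511 = 0.6954184166
Round to 4 dp: 0.6954

0.6954


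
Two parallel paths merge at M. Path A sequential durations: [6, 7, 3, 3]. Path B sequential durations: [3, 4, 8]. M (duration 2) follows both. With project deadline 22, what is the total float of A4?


Forward pass: ES(A4) = sum of predecessors on chain A = 16
EF = ES + duration = 16 + 3 = 19
Backward pass: LF(M) = deadline = 22; LS(M) = 22 - 2 = 20
LF(A4) = LS(M) - sum(successors on chain A) = 20 - 0 = 20
LS = LF - duration = 20 - 3 = 17
Total float = LS - ES = 17 - 16 = 1

1


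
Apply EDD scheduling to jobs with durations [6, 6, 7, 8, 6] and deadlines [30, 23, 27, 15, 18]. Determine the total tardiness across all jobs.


Sort by due date (EDD order): [(8, 15), (6, 18), (6, 23), (7, 27), (6, 30)]
Compute completion times and tardiness:
  Job 1: p=8, d=15, C=8, tardiness=max(0,8-15)=0
  Job 2: p=6, d=18, C=14, tardiness=max(0,14-18)=0
  Job 3: p=6, d=23, C=20, tardiness=max(0,20-23)=0
  Job 4: p=7, d=27, C=27, tardiness=max(0,27-27)=0
  Job 5: p=6, d=30, C=33, tardiness=max(0,33-30)=3
Total tardiness = 3

3


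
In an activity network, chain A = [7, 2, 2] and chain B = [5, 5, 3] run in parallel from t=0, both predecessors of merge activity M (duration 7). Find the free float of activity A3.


ES(A3) = sum of predecessors on chain A = 9
EF(A3) = ES + duration = 9 + 2 = 11
Successor of A3 is M. ES(M) = max(sum(A), sum(B)) = max(11, 13) = 13
Free float = ES(successor) - EF(current) = 13 - 11 = 2

2


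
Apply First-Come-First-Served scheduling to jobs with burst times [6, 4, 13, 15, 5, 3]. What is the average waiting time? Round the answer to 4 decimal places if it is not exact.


FCFS order (as given): [6, 4, 13, 15, 5, 3]
Waiting times:
  Job 1: wait = 0
  Job 2: wait = 6
  Job 3: wait = 10
  Job 4: wait = 23
  Job 5: wait = 38
  Job 6: wait = 43
Sum of waiting times = 120
Average waiting time = 120/6 = 20.0

20.0


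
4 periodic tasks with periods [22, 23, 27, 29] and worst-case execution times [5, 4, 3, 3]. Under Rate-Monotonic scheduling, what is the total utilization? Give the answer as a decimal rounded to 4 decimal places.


Compute individual utilizations (exact fractions):
  Task 1: C/T = 5/22 (approx. 0.2273)
  Task 2: C/T = 4/23 (approx. 0.1739)
  Task 3: C/T = 3/27 = 1/9 (approx. 0.1111)
  Task 4: C/T = 3/29 (approx. 0.1034)
Total utilization U = 5/22 + 4/23 + 1/9 + 3/29 = 81319/132066
Rounded to 4 decimal places: U = 0.6157
RM (Liu & Layland) bound for 4 tasks = 0.756828; compare with U = 81319/132066 (approx. 0.615745)
U <= bound, so schedulable by RM sufficient condition.

0.6157


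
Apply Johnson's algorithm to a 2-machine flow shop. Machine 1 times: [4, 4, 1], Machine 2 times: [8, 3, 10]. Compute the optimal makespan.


Apply Johnson's rule:
  Group 1 (a <= b): [(3, 1, 10), (1, 4, 8)]
  Group 2 (a > b): [(2, 4, 3)]
Optimal job order: [3, 1, 2]
Schedule:
  Job 3: M1 done at 1, M2 done at 11
  Job 1: M1 done at 5, M2 done at 19
  Job 2: M1 done at 9, M2 done at 22
Makespan = 22

22


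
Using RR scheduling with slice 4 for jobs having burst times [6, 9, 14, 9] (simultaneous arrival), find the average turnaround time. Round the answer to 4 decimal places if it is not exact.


Time quantum = 4
Execution trace:
  J1 runs 4 units, time = 4
  J2 runs 4 units, time = 8
  J3 runs 4 units, time = 12
  J4 runs 4 units, time = 16
  J1 runs 2 units, time = 18
  J2 runs 4 units, time = 22
  J3 runs 4 units, time = 26
  J4 runs 4 units, time = 30
  J2 runs 1 units, time = 31
  J3 runs 4 units, time = 35
  J4 runs 1 units, time = 36
  J3 runs 2 units, time = 38
Finish times: [18, 31, 38, 36]
Average turnaround = 123/4 = 30.75

30.75


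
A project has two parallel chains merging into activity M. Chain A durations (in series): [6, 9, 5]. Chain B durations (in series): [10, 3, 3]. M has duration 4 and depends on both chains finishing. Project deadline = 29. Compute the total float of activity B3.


Forward pass: ES(B3) = sum of predecessors on chain B = 13
EF = ES + duration = 13 + 3 = 16
Backward pass: LF(M) = deadline = 29; LS(M) = 29 - 4 = 25
LF(B3) = LS(M) - sum(successors on chain B) = 25 - 0 = 25
LS = LF - duration = 25 - 3 = 22
Total float = LS - ES = 22 - 13 = 9

9


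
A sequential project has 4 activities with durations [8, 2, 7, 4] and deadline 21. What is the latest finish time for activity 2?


LF(activity 2) = deadline - sum of successor durations
Successors: activities 3 through 4 with durations [7, 4]
Sum of successor durations = 11
LF = 21 - 11 = 10

10


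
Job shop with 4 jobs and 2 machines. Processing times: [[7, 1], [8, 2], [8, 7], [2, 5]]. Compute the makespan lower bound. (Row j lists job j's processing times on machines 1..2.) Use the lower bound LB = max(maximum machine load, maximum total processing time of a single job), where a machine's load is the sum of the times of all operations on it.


Machine loads:
  Machine 1: 7 + 8 + 8 + 2 = 25
  Machine 2: 1 + 2 + 7 + 5 = 15
Max machine load = 25
Job totals:
  Job 1: 8
  Job 2: 10
  Job 3: 15
  Job 4: 7
Max job total = 15
Lower bound = max(25, 15) = 25

25


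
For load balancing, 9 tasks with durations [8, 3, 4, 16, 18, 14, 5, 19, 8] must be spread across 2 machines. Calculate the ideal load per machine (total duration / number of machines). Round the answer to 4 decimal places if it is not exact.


Total processing time = 8 + 3 + 4 + 16 + 18 + 14 + 5 + 19 + 8 = 95
Number of machines = 2
Ideal balanced load = 95 / 2 = 47.5

47.5


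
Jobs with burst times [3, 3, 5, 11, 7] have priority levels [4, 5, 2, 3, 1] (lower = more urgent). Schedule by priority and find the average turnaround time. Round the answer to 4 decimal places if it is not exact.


Sort by priority (ascending = highest first):
Order: [(1, 7), (2, 5), (3, 11), (4, 3), (5, 3)]
Completion times:
  Priority 1, burst=7, C=7
  Priority 2, burst=5, C=12
  Priority 3, burst=11, C=23
  Priority 4, burst=3, C=26
  Priority 5, burst=3, C=29
Average turnaround = 97/5 = 19.4

19.4


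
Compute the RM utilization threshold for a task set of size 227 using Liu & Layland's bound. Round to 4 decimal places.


Compute 2^(1/227) = 1.0030581785
Subtract 1: 1.0030581785 - 1 = 0.0030581785
Multiply by n: 227 * 0.0030581785 = 0.6942065195
Round to 4 dp: 0.6942

0.6942


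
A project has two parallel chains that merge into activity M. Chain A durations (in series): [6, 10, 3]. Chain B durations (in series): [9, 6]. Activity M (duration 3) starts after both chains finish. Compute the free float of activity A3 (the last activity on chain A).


ES(A3) = sum of predecessors on chain A = 16
EF(A3) = ES + duration = 16 + 3 = 19
Successor of A3 is M. ES(M) = max(sum(A), sum(B)) = max(19, 15) = 19
Free float = ES(successor) - EF(current) = 19 - 19 = 0

0


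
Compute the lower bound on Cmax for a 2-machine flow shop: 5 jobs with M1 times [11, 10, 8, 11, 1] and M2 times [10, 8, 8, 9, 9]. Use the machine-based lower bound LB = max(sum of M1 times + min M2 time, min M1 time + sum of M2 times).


LB1 = sum(M1 times) + min(M2 times) = 41 + 8 = 49
LB2 = min(M1 times) + sum(M2 times) = 1 + 44 = 45
Lower bound = max(LB1, LB2) = max(49, 45) = 49

49


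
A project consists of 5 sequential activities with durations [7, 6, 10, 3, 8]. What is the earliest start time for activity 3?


Activity 3 starts after activities 1 through 2 complete.
Predecessor durations: [7, 6]
ES = 7 + 6 = 13

13


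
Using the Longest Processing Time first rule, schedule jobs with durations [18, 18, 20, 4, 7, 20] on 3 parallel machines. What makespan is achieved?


Sort jobs in decreasing order (LPT): [20, 20, 18, 18, 7, 4]
Assign each job to the least loaded machine:
  Machine 1: jobs [20, 7], load = 27
  Machine 2: jobs [20, 4], load = 24
  Machine 3: jobs [18, 18], load = 36
Makespan = max load = 36

36


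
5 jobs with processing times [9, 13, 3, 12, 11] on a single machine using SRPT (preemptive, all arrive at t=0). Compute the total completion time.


Since all jobs arrive at t=0, SRPT equals SPT ordering.
SPT order: [3, 9, 11, 12, 13]
Completion times:
  Job 1: p=3, C=3
  Job 2: p=9, C=12
  Job 3: p=11, C=23
  Job 4: p=12, C=35
  Job 5: p=13, C=48
Total completion time = 3 + 12 + 23 + 35 + 48 = 121

121


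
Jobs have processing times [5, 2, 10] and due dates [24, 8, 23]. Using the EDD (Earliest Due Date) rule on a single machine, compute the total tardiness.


Sort by due date (EDD order): [(2, 8), (10, 23), (5, 24)]
Compute completion times and tardiness:
  Job 1: p=2, d=8, C=2, tardiness=max(0,2-8)=0
  Job 2: p=10, d=23, C=12, tardiness=max(0,12-23)=0
  Job 3: p=5, d=24, C=17, tardiness=max(0,17-24)=0
Total tardiness = 0

0


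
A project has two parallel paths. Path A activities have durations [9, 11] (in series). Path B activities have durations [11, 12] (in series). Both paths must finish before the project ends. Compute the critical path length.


Path A total = 9 + 11 = 20
Path B total = 11 + 12 = 23
Critical path = longest path = max(20, 23) = 23

23


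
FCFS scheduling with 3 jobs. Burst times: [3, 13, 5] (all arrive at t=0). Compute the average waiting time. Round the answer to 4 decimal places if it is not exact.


FCFS order (as given): [3, 13, 5]
Waiting times:
  Job 1: wait = 0
  Job 2: wait = 3
  Job 3: wait = 16
Sum of waiting times = 19
Average waiting time = 19/3 = 6.3333

6.3333


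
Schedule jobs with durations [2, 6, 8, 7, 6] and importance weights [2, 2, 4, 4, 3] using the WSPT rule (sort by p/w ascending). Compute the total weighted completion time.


Compute p/w ratios and sort ascending (WSPT): [(2, 2), (7, 4), (8, 4), (6, 3), (6, 2)]
Compute weighted completion times:
  Job (p=2,w=2): C=2, w*C=2*2=4
  Job (p=7,w=4): C=9, w*C=4*9=36
  Job (p=8,w=4): C=17, w*C=4*17=68
  Job (p=6,w=3): C=23, w*C=3*23=69
  Job (p=6,w=2): C=29, w*C=2*29=58
Total weighted completion time = 235

235


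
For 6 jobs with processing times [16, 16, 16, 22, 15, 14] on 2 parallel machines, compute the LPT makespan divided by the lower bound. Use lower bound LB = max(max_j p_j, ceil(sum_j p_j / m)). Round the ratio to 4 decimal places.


LPT order: [22, 16, 16, 16, 15, 14]
Machine loads after assignment: [52, 47]
LPT makespan = 52
Lower bound = max(max_job, ceil(total/2)) = max(22, 50) = 50
Ratio = 52 / 50 = 1.04

1.04


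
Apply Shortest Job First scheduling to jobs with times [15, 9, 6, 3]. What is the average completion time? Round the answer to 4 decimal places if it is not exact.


SJF order (ascending): [3, 6, 9, 15]
Completion times:
  Job 1: burst=3, C=3
  Job 2: burst=6, C=9
  Job 3: burst=9, C=18
  Job 4: burst=15, C=33
Average completion = 63/4 = 15.75

15.75


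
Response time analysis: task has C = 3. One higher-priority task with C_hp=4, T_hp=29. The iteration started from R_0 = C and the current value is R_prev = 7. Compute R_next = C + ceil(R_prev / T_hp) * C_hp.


R_next = C + ceil(R_prev / T_hp) * C_hp
ceil(7 / 29) = ceil(0.2414) = 1
Interference = 1 * 4 = 4
R_next = 3 + 4 = 7
R_next = R_prev, so the iteration has converged (response time = 7).

7


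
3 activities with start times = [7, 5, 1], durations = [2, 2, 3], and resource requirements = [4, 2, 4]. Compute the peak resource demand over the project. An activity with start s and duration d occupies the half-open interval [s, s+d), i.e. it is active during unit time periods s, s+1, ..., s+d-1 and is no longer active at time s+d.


Each activity i is active on [start_i, start_i + duration_i).
Compute total resource usage per time slot:
  t=0: active resources = [], total = 0
  t=1: active resources = [4], total = 4
  t=2: active resources = [4], total = 4
  t=3: active resources = [4], total = 4
  t=4: active resources = [], total = 0
  t=5: active resources = [2], total = 2
  t=6: active resources = [2], total = 2
  t=7: active resources = [4], total = 4
  t=8: active resources = [4], total = 4
Peak resource demand = 4

4


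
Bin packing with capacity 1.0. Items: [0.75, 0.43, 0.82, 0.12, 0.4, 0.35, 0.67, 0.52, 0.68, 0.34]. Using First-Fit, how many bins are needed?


Place items sequentially using First-Fit:
  Item 0.75 -> new Bin 1
  Item 0.43 -> new Bin 2
  Item 0.82 -> new Bin 3
  Item 0.12 -> Bin 1 (now 0.87)
  Item 0.4 -> Bin 2 (now 0.83)
  Item 0.35 -> new Bin 4
  Item 0.67 -> new Bin 5
  Item 0.52 -> Bin 4 (now 0.87)
  Item 0.68 -> new Bin 6
  Item 0.34 -> new Bin 7
Total bins used = 7

7


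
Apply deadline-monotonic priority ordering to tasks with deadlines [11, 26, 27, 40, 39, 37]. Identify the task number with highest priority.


Sort tasks by relative deadline (ascending):
  Task 1: deadline = 11
  Task 2: deadline = 26
  Task 3: deadline = 27
  Task 6: deadline = 37
  Task 5: deadline = 39
  Task 4: deadline = 40
Priority order (highest first): [1, 2, 3, 6, 5, 4]
Highest priority task = 1

1


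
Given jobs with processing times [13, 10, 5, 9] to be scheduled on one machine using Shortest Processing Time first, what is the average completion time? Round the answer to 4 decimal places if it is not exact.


Sort jobs by processing time (SPT order): [5, 9, 10, 13]
Compute completion times sequentially:
  Job 1: processing = 5, completes at 5
  Job 2: processing = 9, completes at 14
  Job 3: processing = 10, completes at 24
  Job 4: processing = 13, completes at 37
Sum of completion times = 80
Average completion time = 80/4 = 20.0

20.0


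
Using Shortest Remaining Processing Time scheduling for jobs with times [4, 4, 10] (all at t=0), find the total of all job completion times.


Since all jobs arrive at t=0, SRPT equals SPT ordering.
SPT order: [4, 4, 10]
Completion times:
  Job 1: p=4, C=4
  Job 2: p=4, C=8
  Job 3: p=10, C=18
Total completion time = 4 + 8 + 18 = 30

30


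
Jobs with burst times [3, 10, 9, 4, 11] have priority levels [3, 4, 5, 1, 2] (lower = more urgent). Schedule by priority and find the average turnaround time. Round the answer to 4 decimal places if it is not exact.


Sort by priority (ascending = highest first):
Order: [(1, 4), (2, 11), (3, 3), (4, 10), (5, 9)]
Completion times:
  Priority 1, burst=4, C=4
  Priority 2, burst=11, C=15
  Priority 3, burst=3, C=18
  Priority 4, burst=10, C=28
  Priority 5, burst=9, C=37
Average turnaround = 102/5 = 20.4

20.4


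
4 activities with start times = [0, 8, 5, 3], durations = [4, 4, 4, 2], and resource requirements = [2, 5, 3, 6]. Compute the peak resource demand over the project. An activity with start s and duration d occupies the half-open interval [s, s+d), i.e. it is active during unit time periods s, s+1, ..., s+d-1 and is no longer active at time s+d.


Each activity i is active on [start_i, start_i + duration_i).
Compute total resource usage per time slot:
  t=0: active resources = [2], total = 2
  t=1: active resources = [2], total = 2
  t=2: active resources = [2], total = 2
  t=3: active resources = [2, 6], total = 8
  t=4: active resources = [6], total = 6
  t=5: active resources = [3], total = 3
  t=6: active resources = [3], total = 3
  t=7: active resources = [3], total = 3
  t=8: active resources = [5, 3], total = 8
  t=9: active resources = [5], total = 5
  t=10: active resources = [5], total = 5
  t=11: active resources = [5], total = 5
Peak resource demand = 8

8
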